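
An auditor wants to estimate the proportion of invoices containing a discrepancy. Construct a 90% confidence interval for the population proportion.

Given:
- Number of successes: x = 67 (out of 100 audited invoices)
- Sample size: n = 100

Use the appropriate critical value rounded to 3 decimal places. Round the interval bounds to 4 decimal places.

Sample proportion: p̂ = 67/100 = 0.67000000

Check conditions for normal approximation:
  np̂ = 67 ≥ 10 ✓
  n(1-p̂) = 33 ≥ 10 ✓

The sample is large enough, so use a z-interval (normal approximation) for the proportion.

For 90% confidence, z* = 1.645 (from standard normal table)

Standard error: SE = √(p̂(1-p̂)/n) = √(0.67000000×0.33000000/100) = 0.0470212718

Margin of error: E = z* × SE = 1.645 × 0.0470212718 = 0.07734999

Z-interval: p̂ ± E = 0.67000000 ± 0.07734999 = (0.59265001, 0.74734999)

Rounded to 4 decimal places:

(0.5927, 0.7473)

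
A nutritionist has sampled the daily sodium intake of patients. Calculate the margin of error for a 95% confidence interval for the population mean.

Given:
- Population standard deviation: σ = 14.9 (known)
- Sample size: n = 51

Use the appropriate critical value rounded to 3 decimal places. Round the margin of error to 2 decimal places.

The population standard deviation σ is known, so use the z-interval margin of error formula.

For 95% confidence, z* = 1.96 (from standard normal table)

Margin of error formula for z-interval: E = z* × σ/√n

E = 1.96 × 14.9/√51
  = 1.96 × 2.086417
  = 4.0894

Rounded to 2 decimal places:

4.09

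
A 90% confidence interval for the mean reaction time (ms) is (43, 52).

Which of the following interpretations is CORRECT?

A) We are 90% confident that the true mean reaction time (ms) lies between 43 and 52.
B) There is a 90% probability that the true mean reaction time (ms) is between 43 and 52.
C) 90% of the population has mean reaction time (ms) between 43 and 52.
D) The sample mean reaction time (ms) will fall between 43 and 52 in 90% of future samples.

A confidence interval represents our confidence in the procedure, not a probability statement about the parameter.

Key concept: If we repeated this sampling process many times and computed a 90% CI each time, about 90% of those intervals would contain the true population parameter.

For this specific interval (43, 52):
- Midpoint (point estimate): 47.5
- Margin of error: 4.5

The correct interpretation is the one stating confidence that the true parameter lies in the interval — option A.

A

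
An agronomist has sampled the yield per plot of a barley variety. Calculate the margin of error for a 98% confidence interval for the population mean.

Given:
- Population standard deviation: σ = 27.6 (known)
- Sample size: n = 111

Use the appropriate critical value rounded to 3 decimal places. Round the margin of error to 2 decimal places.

The population standard deviation σ is known, so use the z-interval margin of error formula.

For 98% confidence, z* = 2.326 (from standard normal table)

Margin of error formula for z-interval: E = z* × σ/√n

E = 2.326 × 27.6/√111
  = 2.326 × 2.619676
  = 6.0934

Rounded to 2 decimal places:

6.09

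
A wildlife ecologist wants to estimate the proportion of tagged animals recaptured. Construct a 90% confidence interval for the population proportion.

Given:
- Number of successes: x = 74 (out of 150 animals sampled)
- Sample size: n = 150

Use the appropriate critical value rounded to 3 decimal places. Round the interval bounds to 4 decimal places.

Sample proportion: p̂ = 74/150 = 0.493333

Check conditions for normal approximation:
  np̂ = 74 ≥ 10 ✓
  n(1-p̂) = 76 ≥ 10 ✓

The sample is large enough, so use a z-interval (normal approximation) for the proportion.

For 90% confidence, z* = 1.645 (from standard normal table)

Standard error: SE = √(p̂(1-p̂)/n) = √(0.493333×0.506667/150) = 0.04082120

Margin of error: E = z* × SE = 1.645 × 0.04082120 = 0.067151

Z-interval: p̂ ± E = 0.493333 ± 0.067151 = (0.426182, 0.560484)

Rounded to 4 decimal places:

(0.4262, 0.5605)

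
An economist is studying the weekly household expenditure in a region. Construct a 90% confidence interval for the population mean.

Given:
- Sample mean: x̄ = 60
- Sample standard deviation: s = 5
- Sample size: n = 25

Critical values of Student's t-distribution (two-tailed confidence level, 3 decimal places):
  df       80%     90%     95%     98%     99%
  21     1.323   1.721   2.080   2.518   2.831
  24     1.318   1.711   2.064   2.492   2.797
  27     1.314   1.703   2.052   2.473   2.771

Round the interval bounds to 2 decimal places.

The population standard deviation σ is unknown (only the sample standard deviation s is given), so use a t-interval with df = n - 1 = 25 - 1 = 24.

For 90% confidence with df = 24, t* = 1.711 (from t-table)

Standard error: SE = s/√n = 5/√25 = 1.000000

Margin of error: E = t* × SE = 1.711 × 1.000000 = 1.7110

T-interval: x̄ ± E = 60 ± 1.7110 = (58.2890, 61.7110)

Rounded to 2 decimal places:

(58.29, 61.71)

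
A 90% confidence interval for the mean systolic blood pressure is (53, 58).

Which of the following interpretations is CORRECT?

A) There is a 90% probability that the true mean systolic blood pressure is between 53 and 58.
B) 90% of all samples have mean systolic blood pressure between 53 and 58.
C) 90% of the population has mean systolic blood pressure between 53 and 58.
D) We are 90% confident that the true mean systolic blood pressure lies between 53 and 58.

A confidence interval represents our confidence in the procedure, not a probability statement about the parameter.

Key concept: If we repeated this sampling process many times and computed a 90% CI each time, about 90% of those intervals would contain the true population parameter.

For this specific interval (53, 58):
- Midpoint (point estimate): 55.5
- Margin of error: 2.5

The correct interpretation is the one stating confidence that the true parameter lies in the interval — option D.

D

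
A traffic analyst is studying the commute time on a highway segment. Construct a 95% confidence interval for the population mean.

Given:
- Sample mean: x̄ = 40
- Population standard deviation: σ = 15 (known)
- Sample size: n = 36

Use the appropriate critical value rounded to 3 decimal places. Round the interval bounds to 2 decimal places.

The population standard deviation σ is known, so use a z-interval (standard normal critical value).

For 95% confidence, z* = 1.96 (from standard normal table)

Standard error: SE = σ/√n = 15/√36 = 2.500000

Margin of error: E = z* × SE = 1.96 × 2.500000 = 4.9000

Z-interval: x̄ ± E = 40 ± 4.9000 = (35.1000, 44.9000)

Rounded to 2 decimal places:

(35.10, 44.90)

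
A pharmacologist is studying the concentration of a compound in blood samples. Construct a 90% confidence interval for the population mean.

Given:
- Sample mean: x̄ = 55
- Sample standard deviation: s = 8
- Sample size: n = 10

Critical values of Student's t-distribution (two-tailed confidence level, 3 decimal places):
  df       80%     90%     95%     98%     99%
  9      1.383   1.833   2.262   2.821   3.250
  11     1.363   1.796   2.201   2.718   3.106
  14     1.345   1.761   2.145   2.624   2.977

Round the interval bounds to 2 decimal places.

The population standard deviation σ is unknown (only the sample standard deviation s is given), so use a t-interval with df = n - 1 = 10 - 1 = 9.

For 90% confidence with df = 9, t* = 1.833 (from t-table)

Standard error: SE = s/√n = 8/√10 = 2.529822

Margin of error: E = t* × SE = 1.833 × 2.529822 = 4.6372

T-interval: x̄ ± E = 55 ± 4.6372 = (50.3628, 59.6372)

Rounded to 2 decimal places:

(50.36, 59.64)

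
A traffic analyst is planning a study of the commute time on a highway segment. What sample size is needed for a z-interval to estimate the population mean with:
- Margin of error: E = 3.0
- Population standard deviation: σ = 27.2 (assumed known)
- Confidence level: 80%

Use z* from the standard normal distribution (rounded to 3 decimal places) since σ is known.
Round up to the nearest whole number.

Using z* since population σ is known (z-interval formula).

For 80% confidence, z* = 1.282 (from standard normal table)

Sample size formula for z-interval: n = (z*σ/E)²

n = (1.282 × 27.2 / 3.0)²
  = (11.623467)²
  = 135.1050

Round up to the nearest whole number: n = 136

136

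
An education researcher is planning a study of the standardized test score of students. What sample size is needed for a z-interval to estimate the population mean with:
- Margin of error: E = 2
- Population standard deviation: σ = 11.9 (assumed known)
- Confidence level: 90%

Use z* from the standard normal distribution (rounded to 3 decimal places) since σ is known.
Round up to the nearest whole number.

Using z* since population σ is known (z-interval formula).

For 90% confidence, z* = 1.645 (from standard normal table)

Sample size formula for z-interval: n = (z*σ/E)²

n = (1.645 × 11.9 / 2)²
  = (9.787750)²
  = 95.8001

Round up to the nearest whole number: n = 96

96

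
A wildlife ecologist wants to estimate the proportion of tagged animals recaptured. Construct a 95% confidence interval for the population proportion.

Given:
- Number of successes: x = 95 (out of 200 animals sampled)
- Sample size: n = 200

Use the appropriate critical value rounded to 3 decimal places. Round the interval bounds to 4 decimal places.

Sample proportion: p̂ = 95/200 = 0.475000

Check conditions for normal approximation:
  np̂ = 95 ≥ 10 ✓
  n(1-p̂) = 105 ≥ 10 ✓

The sample is large enough, so use a z-interval (normal approximation) for the proportion.

For 95% confidence, z* = 1.96 (from standard normal table)

Standard error: SE = √(p̂(1-p̂)/n) = √(0.475000×0.525000/200) = 0.03531112

Margin of error: E = z* × SE = 1.96 × 0.03531112 = 0.069210

Z-interval: p̂ ± E = 0.475000 ± 0.069210 = (0.405790, 0.544210)

Rounded to 4 decimal places:

(0.4058, 0.5442)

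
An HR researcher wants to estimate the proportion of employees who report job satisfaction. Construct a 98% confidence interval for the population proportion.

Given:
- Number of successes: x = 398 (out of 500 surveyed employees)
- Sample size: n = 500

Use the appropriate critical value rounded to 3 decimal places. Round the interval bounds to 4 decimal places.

Sample proportion: p̂ = 398/500 = 0.796000

Check conditions for normal approximation:
  np̂ = 398 ≥ 10 ✓
  n(1-p̂) = 102 ≥ 10 ✓

The sample is large enough, so use a z-interval (normal approximation) for the proportion.

For 98% confidence, z* = 2.326 (from standard normal table)

Standard error: SE = √(p̂(1-p̂)/n) = √(0.796000×0.204000/500) = 0.01802132

Margin of error: E = z* × SE = 2.326 × 0.01802132 = 0.041918

Z-interval: p̂ ± E = 0.796000 ± 0.041918 = (0.754082, 0.837918)

Rounded to 4 decimal places:

(0.7541, 0.8379)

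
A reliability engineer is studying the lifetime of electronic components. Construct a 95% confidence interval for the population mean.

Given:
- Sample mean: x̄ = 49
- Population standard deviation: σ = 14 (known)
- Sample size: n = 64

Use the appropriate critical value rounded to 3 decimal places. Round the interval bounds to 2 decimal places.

The population standard deviation σ is known, so use a z-interval (standard normal critical value).

For 95% confidence, z* = 1.96 (from standard normal table)

Standard error: SE = σ/√n = 14/√64 = 1.750000

Margin of error: E = z* × SE = 1.96 × 1.750000 = 3.4300

Z-interval: x̄ ± E = 49 ± 3.4300 = (45.5700, 52.4300)

Rounded to 2 decimal places:

(45.57, 52.43)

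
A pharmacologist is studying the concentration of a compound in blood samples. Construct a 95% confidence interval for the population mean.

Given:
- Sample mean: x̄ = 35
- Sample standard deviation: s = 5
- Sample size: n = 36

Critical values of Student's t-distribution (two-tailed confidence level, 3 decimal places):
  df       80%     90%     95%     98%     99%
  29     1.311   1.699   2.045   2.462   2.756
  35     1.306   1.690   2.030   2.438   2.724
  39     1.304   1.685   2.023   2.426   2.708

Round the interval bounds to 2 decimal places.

The population standard deviation σ is unknown (only the sample standard deviation s is given), so use a t-interval with df = n - 1 = 36 - 1 = 35.

For 95% confidence with df = 35, t* = 2.030 (from t-table)

Standard error: SE = s/√n = 5/√36 = 0.833333

Margin of error: E = t* × SE = 2.030 × 0.833333 = 1.6917

T-interval: x̄ ± E = 35 ± 1.6917 = (33.3083, 36.6917)

Rounded to 2 decimal places:

(33.31, 36.69)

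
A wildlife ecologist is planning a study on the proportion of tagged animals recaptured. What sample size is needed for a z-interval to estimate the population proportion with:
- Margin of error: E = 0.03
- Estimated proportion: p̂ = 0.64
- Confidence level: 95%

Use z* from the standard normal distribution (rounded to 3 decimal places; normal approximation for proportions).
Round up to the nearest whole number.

Using z* for proportion z-interval (normal approximation).

For 95% confidence, z* = 1.96 (from standard normal table)

Sample size formula for proportion z-interval: n = z*²p̂(1-p̂)/E²

n = 1.96² × 0.64 × 0.36 / 0.03²
  = 3.8416 × 0.2304 / 0.0009
  = 983.4496

Round up to the nearest whole number: n = 984

984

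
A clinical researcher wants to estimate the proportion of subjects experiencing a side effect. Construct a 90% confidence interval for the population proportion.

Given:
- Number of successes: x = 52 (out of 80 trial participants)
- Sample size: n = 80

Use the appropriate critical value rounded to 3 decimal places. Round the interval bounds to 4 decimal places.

Sample proportion: p̂ = 52/80 = 0.650000

Check conditions for normal approximation:
  np̂ = 52 ≥ 10 ✓
  n(1-p̂) = 28 ≥ 10 ✓

The sample is large enough, so use a z-interval (normal approximation) for the proportion.

For 90% confidence, z* = 1.645 (from standard normal table)

Standard error: SE = √(p̂(1-p̂)/n) = √(0.650000×0.350000/80) = 0.05332682

Margin of error: E = z* × SE = 1.645 × 0.05332682 = 0.087723

Z-interval: p̂ ± E = 0.650000 ± 0.087723 = (0.562277, 0.737723)

Rounded to 4 decimal places:

(0.5623, 0.7377)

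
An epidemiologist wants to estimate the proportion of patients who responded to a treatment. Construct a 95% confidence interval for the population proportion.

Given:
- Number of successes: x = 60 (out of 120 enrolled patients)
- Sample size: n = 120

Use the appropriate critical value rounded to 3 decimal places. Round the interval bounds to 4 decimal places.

Sample proportion: p̂ = 60/120 = 0.500000

Check conditions for normal approximation:
  np̂ = 60 ≥ 10 ✓
  n(1-p̂) = 60 ≥ 10 ✓

The sample is large enough, so use a z-interval (normal approximation) for the proportion.

For 95% confidence, z* = 1.96 (from standard normal table)

Standard error: SE = √(p̂(1-p̂)/n) = √(0.500000×0.500000/120) = 0.04564355

Margin of error: E = z* × SE = 1.96 × 0.04564355 = 0.089461

Z-interval: p̂ ± E = 0.500000 ± 0.089461 = (0.410539, 0.589461)

Rounded to 4 decimal places:

(0.4105, 0.5895)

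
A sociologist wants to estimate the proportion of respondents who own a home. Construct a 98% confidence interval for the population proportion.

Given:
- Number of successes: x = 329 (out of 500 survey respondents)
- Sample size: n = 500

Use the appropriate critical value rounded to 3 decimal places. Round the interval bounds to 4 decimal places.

Sample proportion: p̂ = 329/500 = 0.658000

Check conditions for normal approximation:
  np̂ = 329 ≥ 10 ✓
  n(1-p̂) = 171 ≥ 10 ✓

The sample is large enough, so use a z-interval (normal approximation) for the proportion.

For 98% confidence, z* = 2.326 (from standard normal table)

Standard error: SE = √(p̂(1-p̂)/n) = √(0.658000×0.342000/500) = 0.02121490

Margin of error: E = z* × SE = 2.326 × 0.02121490 = 0.049346

Z-interval: p̂ ± E = 0.658000 ± 0.049346 = (0.608654, 0.707346)

Rounded to 4 decimal places:

(0.6087, 0.7073)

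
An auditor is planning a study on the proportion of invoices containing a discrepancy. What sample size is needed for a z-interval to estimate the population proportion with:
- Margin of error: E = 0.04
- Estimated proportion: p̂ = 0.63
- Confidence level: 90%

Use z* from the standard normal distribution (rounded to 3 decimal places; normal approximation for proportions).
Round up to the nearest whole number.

Using z* for proportion z-interval (normal approximation).

For 90% confidence, z* = 1.645 (from standard normal table)

Sample size formula for proportion z-interval: n = z*²p̂(1-p̂)/E²

n = 1.645² × 0.63 × 0.37 / 0.04²
  = 2.706025 × 0.2331 / 0.0016
  = 394.2340

Round up to the nearest whole number: n = 395

395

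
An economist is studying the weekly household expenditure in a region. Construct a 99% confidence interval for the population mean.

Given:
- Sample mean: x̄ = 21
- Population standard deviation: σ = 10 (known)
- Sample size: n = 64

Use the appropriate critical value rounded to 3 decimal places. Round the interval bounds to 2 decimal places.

The population standard deviation σ is known, so use a z-interval (standard normal critical value).

For 99% confidence, z* = 2.576 (from standard normal table)

Standard error: SE = σ/√n = 10/√64 = 1.250000

Margin of error: E = z* × SE = 2.576 × 1.250000 = 3.2200

Z-interval: x̄ ± E = 21 ± 3.2200 = (17.7800, 24.2200)

Rounded to 2 decimal places:

(17.78, 24.22)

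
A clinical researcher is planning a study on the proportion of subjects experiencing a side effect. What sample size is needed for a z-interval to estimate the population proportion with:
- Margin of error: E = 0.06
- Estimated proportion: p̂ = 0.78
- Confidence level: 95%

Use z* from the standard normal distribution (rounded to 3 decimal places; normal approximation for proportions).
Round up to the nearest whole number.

Using z* for proportion z-interval (normal approximation).

For 95% confidence, z* = 1.96 (from standard normal table)

Sample size formula for proportion z-interval: n = z*²p̂(1-p̂)/E²

n = 1.96² × 0.78 × 0.22 / 0.06²
  = 3.8416 × 0.1716 / 0.0036
  = 183.1163

Round up to the nearest whole number: n = 184

184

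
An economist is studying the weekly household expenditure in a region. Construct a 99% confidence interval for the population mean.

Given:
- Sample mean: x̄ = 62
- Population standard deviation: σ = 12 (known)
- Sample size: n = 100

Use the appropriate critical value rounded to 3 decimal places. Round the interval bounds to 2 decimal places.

The population standard deviation σ is known, so use a z-interval (standard normal critical value).

For 99% confidence, z* = 2.576 (from standard normal table)

Standard error: SE = σ/√n = 12/√100 = 1.200000

Margin of error: E = z* × SE = 2.576 × 1.200000 = 3.0912

Z-interval: x̄ ± E = 62 ± 3.0912 = (58.9088, 65.0912)

Rounded to 2 decimal places:

(58.91, 65.09)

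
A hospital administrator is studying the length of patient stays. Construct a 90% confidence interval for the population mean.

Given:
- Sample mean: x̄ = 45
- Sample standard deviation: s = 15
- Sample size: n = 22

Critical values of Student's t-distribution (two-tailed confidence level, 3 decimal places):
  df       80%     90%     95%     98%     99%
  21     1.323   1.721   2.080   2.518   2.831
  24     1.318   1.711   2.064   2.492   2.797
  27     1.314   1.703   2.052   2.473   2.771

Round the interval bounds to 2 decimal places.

The population standard deviation σ is unknown (only the sample standard deviation s is given), so use a t-interval with df = n - 1 = 22 - 1 = 21.

For 90% confidence with df = 21, t* = 1.721 (from t-table)

Standard error: SE = s/√n = 15/√22 = 3.198011

Margin of error: E = t* × SE = 1.721 × 3.198011 = 5.5038

T-interval: x̄ ± E = 45 ± 5.5038 = (39.4962, 50.5038)

Rounded to 2 decimal places:

(39.50, 50.50)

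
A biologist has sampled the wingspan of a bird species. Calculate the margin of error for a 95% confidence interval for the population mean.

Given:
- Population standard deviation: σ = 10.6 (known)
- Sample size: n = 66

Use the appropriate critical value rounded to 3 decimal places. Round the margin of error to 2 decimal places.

The population standard deviation σ is known, so use the z-interval margin of error formula.

For 95% confidence, z* = 1.96 (from standard normal table)

Margin of error formula for z-interval: E = z* × σ/√n

E = 1.96 × 10.6/√66
  = 1.96 × 1.304770
  = 2.5573

Rounded to 2 decimal places:

2.56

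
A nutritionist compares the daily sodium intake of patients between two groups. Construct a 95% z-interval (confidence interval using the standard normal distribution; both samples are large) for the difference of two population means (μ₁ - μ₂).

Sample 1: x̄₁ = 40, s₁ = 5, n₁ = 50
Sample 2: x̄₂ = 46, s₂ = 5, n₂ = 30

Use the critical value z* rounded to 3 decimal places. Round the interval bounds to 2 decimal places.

Both samples are large (n₁ = 50 ≥ 30, n₂ = 30 ≥ 30), so a z-interval for the difference of means applies.

Point estimate: x̄₁ - x̄₂ = 40 - 46 = -6

Standard error: SE = √(s₁²/n₁ + s₂²/n₂)
= √(5²/50 + 5²/30)
= √(0.500000 + 0.833333)
= 1.154701

For 95% confidence, z* = 1.96 (from standard normal table)
Margin of error: E = z* × SE = 1.96 × 1.154701 = 2.2632

Z-interval: (x̄₁ - x̄₂) ± E = -6 ± 2.2632 = (-8.2632, -3.7368)

Rounded to 2 decimal places:

(-8.26, -3.74)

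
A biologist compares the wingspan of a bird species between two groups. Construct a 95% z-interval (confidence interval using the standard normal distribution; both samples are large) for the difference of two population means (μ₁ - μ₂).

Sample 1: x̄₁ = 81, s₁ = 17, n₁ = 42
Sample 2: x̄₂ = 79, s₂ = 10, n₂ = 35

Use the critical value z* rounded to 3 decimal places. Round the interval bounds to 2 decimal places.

Both samples are large (n₁ = 42 ≥ 30, n₂ = 35 ≥ 30), so a z-interval for the difference of means applies.

Point estimate: x̄₁ - x̄₂ = 81 - 79 = 2

Standard error: SE = √(s₁²/n₁ + s₂²/n₂)
= √(17²/42 + 10²/35)
= √(6.880952 + 2.857143)
= 3.120592

For 95% confidence, z* = 1.96 (from standard normal table)
Margin of error: E = z* × SE = 1.96 × 3.120592 = 6.1164

Z-interval: (x̄₁ - x̄₂) ± E = 2 ± 6.1164 = (-4.1164, 8.1164)

Rounded to 2 decimal places:

(-4.12, 8.12)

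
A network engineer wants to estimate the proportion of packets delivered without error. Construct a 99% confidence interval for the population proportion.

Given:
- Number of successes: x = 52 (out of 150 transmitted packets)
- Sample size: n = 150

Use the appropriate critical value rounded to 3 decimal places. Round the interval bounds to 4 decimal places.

Sample proportion: p̂ = 52/150 = 0.346667

Check conditions for normal approximation:
  np̂ = 52 ≥ 10 ✓
  n(1-p̂) = 98 ≥ 10 ✓

The sample is large enough, so use a z-interval (normal approximation) for the proportion.

For 99% confidence, z* = 2.576 (from standard normal table)

Standard error: SE = √(p̂(1-p̂)/n) = √(0.346667×0.653333/150) = 0.03885777

Margin of error: E = z* × SE = 2.576 × 0.03885777 = 0.100098

Z-interval: p̂ ± E = 0.346667 ± 0.100098 = (0.246569, 0.446764)

Rounded to 4 decimal places:

(0.2466, 0.4468)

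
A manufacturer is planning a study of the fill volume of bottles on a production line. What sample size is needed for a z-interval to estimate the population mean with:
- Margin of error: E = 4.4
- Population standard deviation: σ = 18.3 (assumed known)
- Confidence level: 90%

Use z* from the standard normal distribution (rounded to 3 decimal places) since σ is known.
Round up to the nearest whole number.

Using z* since population σ is known (z-interval formula).

For 90% confidence, z* = 1.645 (from standard normal table)

Sample size formula for z-interval: n = (z*σ/E)²

n = (1.645 × 18.3 / 4.4)²
  = (6.841705)²
  = 46.8089

Round up to the nearest whole number: n = 47

47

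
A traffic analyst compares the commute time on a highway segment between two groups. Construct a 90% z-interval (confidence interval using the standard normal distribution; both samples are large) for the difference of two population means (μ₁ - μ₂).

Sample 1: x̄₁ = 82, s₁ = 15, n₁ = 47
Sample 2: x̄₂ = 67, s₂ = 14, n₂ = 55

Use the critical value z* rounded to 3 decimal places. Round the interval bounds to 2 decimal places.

Both samples are large (n₁ = 47 ≥ 30, n₂ = 55 ≥ 30), so a z-interval for the difference of means applies.

Point estimate: x̄₁ - x̄₂ = 82 - 67 = 15

Standard error: SE = √(s₁²/n₁ + s₂²/n₂)
= √(15²/47 + 14²/55)
= √(4.787234 + 3.563636)
= 2.889787

For 90% confidence, z* = 1.645 (from standard normal table)
Margin of error: E = z* × SE = 1.645 × 2.889787 = 4.7537

Z-interval: (x̄₁ - x̄₂) ± E = 15 ± 4.7537 = (10.2463, 19.7537)

Rounded to 2 decimal places:

(10.25, 19.75)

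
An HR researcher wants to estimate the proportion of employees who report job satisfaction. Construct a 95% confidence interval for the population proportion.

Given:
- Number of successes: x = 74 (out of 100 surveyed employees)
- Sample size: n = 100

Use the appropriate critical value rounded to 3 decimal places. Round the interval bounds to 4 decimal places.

Sample proportion: p̂ = 74/100 = 0.740000

Check conditions for normal approximation:
  np̂ = 74 ≥ 10 ✓
  n(1-p̂) = 26 ≥ 10 ✓

The sample is large enough, so use a z-interval (normal approximation) for the proportion.

For 95% confidence, z* = 1.96 (from standard normal table)

Standard error: SE = √(p̂(1-p̂)/n) = √(0.740000×0.260000/100) = 0.04386342

Margin of error: E = z* × SE = 1.96 × 0.04386342 = 0.085972

Z-interval: p̂ ± E = 0.740000 ± 0.085972 = (0.654028, 0.825972)

Rounded to 4 decimal places:

(0.6540, 0.8260)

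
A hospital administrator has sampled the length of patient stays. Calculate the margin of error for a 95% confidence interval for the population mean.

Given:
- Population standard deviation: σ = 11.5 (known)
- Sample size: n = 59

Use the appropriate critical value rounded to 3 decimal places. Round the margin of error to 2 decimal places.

The population standard deviation σ is known, so use the z-interval margin of error formula.

For 95% confidence, z* = 1.96 (from standard normal table)

Margin of error formula for z-interval: E = z* × σ/√n

E = 1.96 × 11.5/√59
  = 1.96 × 1.497172
  = 2.9345

Rounded to 2 decimal places:

2.93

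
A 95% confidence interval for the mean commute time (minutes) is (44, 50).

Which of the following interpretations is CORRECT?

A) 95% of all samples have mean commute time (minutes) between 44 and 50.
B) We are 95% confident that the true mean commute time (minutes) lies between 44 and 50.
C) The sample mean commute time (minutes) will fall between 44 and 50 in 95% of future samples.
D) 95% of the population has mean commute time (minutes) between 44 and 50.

A confidence interval represents our confidence in the procedure, not a probability statement about the parameter.

Key concept: If we repeated this sampling process many times and computed a 95% CI each time, about 95% of those intervals would contain the true population parameter.

For this specific interval (44, 50):
- Midpoint (point estimate): 47
- Margin of error: 3

The correct interpretation is the one stating confidence that the true parameter lies in the interval — option B.

B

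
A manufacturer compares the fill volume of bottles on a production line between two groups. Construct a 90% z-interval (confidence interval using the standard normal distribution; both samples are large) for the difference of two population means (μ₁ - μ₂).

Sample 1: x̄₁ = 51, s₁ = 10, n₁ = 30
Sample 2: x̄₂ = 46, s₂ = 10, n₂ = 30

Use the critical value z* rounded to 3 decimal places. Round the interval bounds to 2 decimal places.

Both samples are large (n₁ = 30 ≥ 30, n₂ = 30 ≥ 30), so a z-interval for the difference of means applies.

Point estimate: x̄₁ - x̄₂ = 51 - 46 = 5

Standard error: SE = √(s₁²/n₁ + s₂²/n₂)
= √(10²/30 + 10²/30)
= √(3.333333 + 3.333333)
= 2.581989

For 90% confidence, z* = 1.645 (from standard normal table)
Margin of error: E = z* × SE = 1.645 × 2.581989 = 4.2474

Z-interval: (x̄₁ - x̄₂) ± E = 5 ± 4.2474 = (0.7526, 9.2474)

Rounded to 2 decimal places:

(0.75, 9.25)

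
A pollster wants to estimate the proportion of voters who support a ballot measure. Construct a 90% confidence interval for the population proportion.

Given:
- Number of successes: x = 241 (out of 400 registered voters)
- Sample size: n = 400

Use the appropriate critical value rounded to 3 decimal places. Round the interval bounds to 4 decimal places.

Sample proportion: p̂ = 241/400 = 0.602500

Check conditions for normal approximation:
  np̂ = 241 ≥ 10 ✓
  n(1-p̂) = 159 ≥ 10 ✓

The sample is large enough, so use a z-interval (normal approximation) for the proportion.

For 90% confidence, z* = 1.645 (from standard normal table)

Standard error: SE = √(p̂(1-p̂)/n) = √(0.602500×0.397500/400) = 0.02446905

Margin of error: E = z* × SE = 1.645 × 0.02446905 = 0.040252

Z-interval: p̂ ± E = 0.602500 ± 0.040252 = (0.562248, 0.642752)

Rounded to 4 decimal places:

(0.5622, 0.6428)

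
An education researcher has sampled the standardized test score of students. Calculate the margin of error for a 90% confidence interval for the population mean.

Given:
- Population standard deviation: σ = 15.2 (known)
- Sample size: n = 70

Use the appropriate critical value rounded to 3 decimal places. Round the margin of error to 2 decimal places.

The population standard deviation σ is known, so use the z-interval margin of error formula.

For 90% confidence, z* = 1.645 (from standard normal table)

Margin of error formula for z-interval: E = z* × σ/√n

E = 1.645 × 15.2/√70
  = 1.645 × 1.816747
  = 2.9885

Rounded to 2 decimal places:

2.99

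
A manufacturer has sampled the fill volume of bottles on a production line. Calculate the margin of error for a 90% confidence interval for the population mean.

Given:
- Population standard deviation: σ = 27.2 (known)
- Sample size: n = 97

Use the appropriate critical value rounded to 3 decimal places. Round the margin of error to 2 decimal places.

The population standard deviation σ is known, so use the z-interval margin of error formula.

For 90% confidence, z* = 1.645 (from standard normal table)

Margin of error formula for z-interval: E = z* × σ/√n

E = 1.645 × 27.2/√97
  = 1.645 × 2.761742
  = 4.5431

Rounded to 2 decimal places:

4.54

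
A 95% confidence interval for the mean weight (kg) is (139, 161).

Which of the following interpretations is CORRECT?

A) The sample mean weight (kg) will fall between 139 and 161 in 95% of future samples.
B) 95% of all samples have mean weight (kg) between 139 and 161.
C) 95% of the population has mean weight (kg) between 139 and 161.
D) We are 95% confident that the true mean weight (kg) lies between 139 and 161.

A confidence interval represents our confidence in the procedure, not a probability statement about the parameter.

Key concept: If we repeated this sampling process many times and computed a 95% CI each time, about 95% of those intervals would contain the true population parameter.

For this specific interval (139, 161):
- Midpoint (point estimate): 150
- Margin of error: 11

The correct interpretation is the one stating confidence that the true parameter lies in the interval — option D.

D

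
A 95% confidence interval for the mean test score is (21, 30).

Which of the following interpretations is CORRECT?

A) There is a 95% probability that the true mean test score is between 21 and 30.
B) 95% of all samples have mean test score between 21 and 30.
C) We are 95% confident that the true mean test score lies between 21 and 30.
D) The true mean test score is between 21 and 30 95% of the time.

A confidence interval represents our confidence in the procedure, not a probability statement about the parameter.

Key concept: If we repeated this sampling process many times and computed a 95% CI each time, about 95% of those intervals would contain the true population parameter.

For this specific interval (21, 30):
- Midpoint (point estimate): 25.5
- Margin of error: 4.5

The correct interpretation is the one stating confidence that the true parameter lies in the interval — option C.

C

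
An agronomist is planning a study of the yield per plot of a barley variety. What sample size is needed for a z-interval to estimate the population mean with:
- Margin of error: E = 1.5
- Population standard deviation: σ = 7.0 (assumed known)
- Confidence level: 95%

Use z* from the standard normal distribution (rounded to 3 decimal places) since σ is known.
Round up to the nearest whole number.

Using z* since population σ is known (z-interval formula).

For 95% confidence, z* = 1.96 (from standard normal table)

Sample size formula for z-interval: n = (z*σ/E)²

n = (1.96 × 7.0 / 1.5)²
  = (9.146667)²
  = 83.6615

Round up to the nearest whole number: n = 84

84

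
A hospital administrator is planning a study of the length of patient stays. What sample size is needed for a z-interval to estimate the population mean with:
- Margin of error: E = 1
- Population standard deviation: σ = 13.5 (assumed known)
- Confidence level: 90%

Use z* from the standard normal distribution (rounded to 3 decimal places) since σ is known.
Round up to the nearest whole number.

Using z* since population σ is known (z-interval formula).

For 90% confidence, z* = 1.645 (from standard normal table)

Sample size formula for z-interval: n = (z*σ/E)²

n = (1.645 × 13.5 / 1)²
  = (22.207500)²
  = 493.1731

Round up to the nearest whole number: n = 494

494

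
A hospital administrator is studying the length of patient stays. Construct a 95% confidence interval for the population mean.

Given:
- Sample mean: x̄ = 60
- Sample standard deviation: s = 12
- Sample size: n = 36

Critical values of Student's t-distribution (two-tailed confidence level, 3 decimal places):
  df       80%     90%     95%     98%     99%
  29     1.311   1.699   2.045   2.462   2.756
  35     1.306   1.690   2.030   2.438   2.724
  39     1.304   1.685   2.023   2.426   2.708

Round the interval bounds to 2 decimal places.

The population standard deviation σ is unknown (only the sample standard deviation s is given), so use a t-interval with df = n - 1 = 36 - 1 = 35.

For 95% confidence with df = 35, t* = 2.030 (from t-table)

Standard error: SE = s/√n = 12/√36 = 2.000000

Margin of error: E = t* × SE = 2.030 × 2.000000 = 4.0600

T-interval: x̄ ± E = 60 ± 4.0600 = (55.9400, 64.0600)

Rounded to 2 decimal places:

(55.94, 64.06)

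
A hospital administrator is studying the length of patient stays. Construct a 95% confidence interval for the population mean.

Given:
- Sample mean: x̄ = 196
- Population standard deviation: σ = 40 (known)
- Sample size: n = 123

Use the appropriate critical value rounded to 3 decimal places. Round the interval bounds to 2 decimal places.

The population standard deviation σ is known, so use a z-interval (standard normal critical value).

For 95% confidence, z* = 1.96 (from standard normal table)

Standard error: SE = σ/√n = 40/√123 = 3.606679

Margin of error: E = z* × SE = 1.96 × 3.606679 = 7.0691

Z-interval: x̄ ± E = 196 ± 7.0691 = (188.9309, 203.0691)

Rounded to 2 decimal places:

(188.93, 203.07)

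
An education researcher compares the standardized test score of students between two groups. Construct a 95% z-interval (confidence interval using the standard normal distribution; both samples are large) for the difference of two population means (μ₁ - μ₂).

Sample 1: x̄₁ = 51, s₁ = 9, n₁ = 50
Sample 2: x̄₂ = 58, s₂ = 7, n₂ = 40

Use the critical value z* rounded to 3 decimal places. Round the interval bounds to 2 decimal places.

Both samples are large (n₁ = 50 ≥ 30, n₂ = 40 ≥ 30), so a z-interval for the difference of means applies.

Point estimate: x̄₁ - x̄₂ = 51 - 58 = -7

Standard error: SE = √(s₁²/n₁ + s₂²/n₂)
= √(9²/50 + 7²/40)
= √(1.620000 + 1.225000)
= 1.686713

For 95% confidence, z* = 1.96 (from standard normal table)
Margin of error: E = z* × SE = 1.96 × 1.686713 = 3.3060

Z-interval: (x̄₁ - x̄₂) ± E = -7 ± 3.3060 = (-10.3060, -3.6940)

Rounded to 2 decimal places:

(-10.31, -3.69)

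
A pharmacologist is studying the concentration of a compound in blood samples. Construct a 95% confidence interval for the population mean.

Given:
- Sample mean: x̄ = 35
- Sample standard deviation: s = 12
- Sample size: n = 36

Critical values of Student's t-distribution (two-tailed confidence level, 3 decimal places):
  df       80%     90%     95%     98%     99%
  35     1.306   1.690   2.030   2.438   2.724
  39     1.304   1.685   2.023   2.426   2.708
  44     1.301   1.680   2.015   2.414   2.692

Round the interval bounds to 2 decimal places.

The population standard deviation σ is unknown (only the sample standard deviation s is given), so use a t-interval with df = n - 1 = 36 - 1 = 35.

For 95% confidence with df = 35, t* = 2.030 (from t-table)

Standard error: SE = s/√n = 12/√36 = 2.000000

Margin of error: E = t* × SE = 2.030 × 2.000000 = 4.0600

T-interval: x̄ ± E = 35 ± 4.0600 = (30.9400, 39.0600)

Rounded to 2 decimal places:

(30.94, 39.06)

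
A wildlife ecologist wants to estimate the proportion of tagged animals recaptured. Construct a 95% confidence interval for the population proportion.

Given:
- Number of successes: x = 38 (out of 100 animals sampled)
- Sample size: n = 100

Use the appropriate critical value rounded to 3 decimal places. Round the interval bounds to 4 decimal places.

Sample proportion: p̂ = 38/100 = 0.380000

Check conditions for normal approximation:
  np̂ = 38 ≥ 10 ✓
  n(1-p̂) = 62 ≥ 10 ✓

The sample is large enough, so use a z-interval (normal approximation) for the proportion.

For 95% confidence, z* = 1.96 (from standard normal table)

Standard error: SE = √(p̂(1-p̂)/n) = √(0.380000×0.620000/100) = 0.04853864

Margin of error: E = z* × SE = 1.96 × 0.04853864 = 0.095136

Z-interval: p̂ ± E = 0.380000 ± 0.095136 = (0.284864, 0.475136)

Rounded to 4 decimal places:

(0.2849, 0.4751)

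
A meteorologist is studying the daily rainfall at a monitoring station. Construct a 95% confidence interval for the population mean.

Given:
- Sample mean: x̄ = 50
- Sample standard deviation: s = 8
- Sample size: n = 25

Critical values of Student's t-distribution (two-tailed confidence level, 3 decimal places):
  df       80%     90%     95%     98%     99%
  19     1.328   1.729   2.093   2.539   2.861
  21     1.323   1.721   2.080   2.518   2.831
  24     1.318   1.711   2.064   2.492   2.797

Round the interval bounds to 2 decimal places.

The population standard deviation σ is unknown (only the sample standard deviation s is given), so use a t-interval with df = n - 1 = 25 - 1 = 24.

For 95% confidence with df = 24, t* = 2.064 (from t-table)

Standard error: SE = s/√n = 8/√25 = 1.600000

Margin of error: E = t* × SE = 2.064 × 1.600000 = 3.3024

T-interval: x̄ ± E = 50 ± 3.3024 = (46.6976, 53.3024)

Rounded to 2 decimal places:

(46.70, 53.30)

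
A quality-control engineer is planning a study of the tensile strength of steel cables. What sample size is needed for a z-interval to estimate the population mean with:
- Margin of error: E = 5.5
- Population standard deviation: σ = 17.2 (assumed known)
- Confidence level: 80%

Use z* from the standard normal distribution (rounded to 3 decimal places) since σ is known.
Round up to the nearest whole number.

Using z* since population σ is known (z-interval formula).

For 80% confidence, z* = 1.282 (from standard normal table)

Sample size formula for z-interval: n = (z*σ/E)²

n = (1.282 × 17.2 / 5.5)²
  = (4.009164)²
  = 16.0734

Round up to the nearest whole number: n = 17

17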